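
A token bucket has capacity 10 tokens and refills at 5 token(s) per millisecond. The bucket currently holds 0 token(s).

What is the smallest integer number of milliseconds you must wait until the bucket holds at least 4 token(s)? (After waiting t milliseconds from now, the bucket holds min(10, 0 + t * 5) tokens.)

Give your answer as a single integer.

Answer: 1

Derivation:
Need 0 + t * 5 >= 4, so t >= 4/5.
Smallest integer t = ceil(4/5) = 1.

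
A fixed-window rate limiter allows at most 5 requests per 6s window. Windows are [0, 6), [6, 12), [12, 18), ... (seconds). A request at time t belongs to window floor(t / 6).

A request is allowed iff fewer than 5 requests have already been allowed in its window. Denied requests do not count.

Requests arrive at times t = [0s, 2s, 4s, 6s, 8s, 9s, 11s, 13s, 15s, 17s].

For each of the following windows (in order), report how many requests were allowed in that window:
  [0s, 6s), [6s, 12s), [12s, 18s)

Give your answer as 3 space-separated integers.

Answer: 3 4 3

Derivation:
Processing requests:
  req#1 t=0s (window 0): ALLOW
  req#2 t=2s (window 0): ALLOW
  req#3 t=4s (window 0): ALLOW
  req#4 t=6s (window 1): ALLOW
  req#5 t=8s (window 1): ALLOW
  req#6 t=9s (window 1): ALLOW
  req#7 t=11s (window 1): ALLOW
  req#8 t=13s (window 2): ALLOW
  req#9 t=15s (window 2): ALLOW
  req#10 t=17s (window 2): ALLOW

Allowed counts by window: 3 4 3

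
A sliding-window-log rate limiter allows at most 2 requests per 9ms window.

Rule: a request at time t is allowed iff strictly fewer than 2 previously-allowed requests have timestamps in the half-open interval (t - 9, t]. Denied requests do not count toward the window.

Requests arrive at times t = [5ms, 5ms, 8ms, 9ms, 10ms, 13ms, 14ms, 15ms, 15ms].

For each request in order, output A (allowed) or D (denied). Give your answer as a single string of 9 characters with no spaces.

Tracking allowed requests in the window:
  req#1 t=5ms: ALLOW
  req#2 t=5ms: ALLOW
  req#3 t=8ms: DENY
  req#4 t=9ms: DENY
  req#5 t=10ms: DENY
  req#6 t=13ms: DENY
  req#7 t=14ms: ALLOW
  req#8 t=15ms: ALLOW
  req#9 t=15ms: DENY

Answer: AADDDDAAD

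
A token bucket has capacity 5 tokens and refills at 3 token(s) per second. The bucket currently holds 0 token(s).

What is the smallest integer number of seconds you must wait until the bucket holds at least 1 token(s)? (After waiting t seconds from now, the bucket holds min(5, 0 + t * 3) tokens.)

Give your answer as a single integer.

Need 0 + t * 3 >= 1, so t >= 1/3.
Smallest integer t = ceil(1/3) = 1.

Answer: 1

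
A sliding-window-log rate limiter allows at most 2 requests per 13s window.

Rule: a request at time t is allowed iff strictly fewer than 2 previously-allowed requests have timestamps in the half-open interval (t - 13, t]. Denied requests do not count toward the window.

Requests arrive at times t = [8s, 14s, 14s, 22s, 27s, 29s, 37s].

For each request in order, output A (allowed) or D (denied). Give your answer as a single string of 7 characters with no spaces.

Answer: AADAADA

Derivation:
Tracking allowed requests in the window:
  req#1 t=8s: ALLOW
  req#2 t=14s: ALLOW
  req#3 t=14s: DENY
  req#4 t=22s: ALLOW
  req#5 t=27s: ALLOW
  req#6 t=29s: DENY
  req#7 t=37s: ALLOW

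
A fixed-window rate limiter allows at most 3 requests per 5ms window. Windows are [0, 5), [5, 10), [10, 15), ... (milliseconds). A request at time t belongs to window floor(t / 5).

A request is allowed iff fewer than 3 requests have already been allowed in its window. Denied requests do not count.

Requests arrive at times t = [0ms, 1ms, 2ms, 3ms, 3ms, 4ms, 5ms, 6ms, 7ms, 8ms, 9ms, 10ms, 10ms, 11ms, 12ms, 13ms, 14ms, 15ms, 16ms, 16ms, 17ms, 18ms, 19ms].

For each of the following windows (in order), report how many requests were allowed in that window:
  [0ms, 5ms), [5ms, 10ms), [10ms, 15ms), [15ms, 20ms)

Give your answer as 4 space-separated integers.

Answer: 3 3 3 3

Derivation:
Processing requests:
  req#1 t=0ms (window 0): ALLOW
  req#2 t=1ms (window 0): ALLOW
  req#3 t=2ms (window 0): ALLOW
  req#4 t=3ms (window 0): DENY
  req#5 t=3ms (window 0): DENY
  req#6 t=4ms (window 0): DENY
  req#7 t=5ms (window 1): ALLOW
  req#8 t=6ms (window 1): ALLOW
  req#9 t=7ms (window 1): ALLOW
  req#10 t=8ms (window 1): DENY
  req#11 t=9ms (window 1): DENY
  req#12 t=10ms (window 2): ALLOW
  req#13 t=10ms (window 2): ALLOW
  req#14 t=11ms (window 2): ALLOW
  req#15 t=12ms (window 2): DENY
  req#16 t=13ms (window 2): DENY
  req#17 t=14ms (window 2): DENY
  req#18 t=15ms (window 3): ALLOW
  req#19 t=16ms (window 3): ALLOW
  req#20 t=16ms (window 3): ALLOW
  req#21 t=17ms (window 3): DENY
  req#22 t=18ms (window 3): DENY
  req#23 t=19ms (window 3): DENY

Allowed counts by window: 3 3 3 3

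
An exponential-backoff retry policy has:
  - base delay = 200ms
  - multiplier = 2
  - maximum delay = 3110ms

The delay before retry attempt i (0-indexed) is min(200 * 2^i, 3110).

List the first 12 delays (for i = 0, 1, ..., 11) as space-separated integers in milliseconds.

Computing each delay:
  i=0: min(200*2^0, 3110) = 200
  i=1: min(200*2^1, 3110) = 400
  i=2: min(200*2^2, 3110) = 800
  i=3: min(200*2^3, 3110) = 1600
  i=4: min(200*2^4, 3110) = 3110
  i=5: min(200*2^5, 3110) = 3110
  i=6: min(200*2^6, 3110) = 3110
  i=7: min(200*2^7, 3110) = 3110
  i=8: min(200*2^8, 3110) = 3110
  i=9: min(200*2^9, 3110) = 3110
  i=10: min(200*2^10, 3110) = 3110
  i=11: min(200*2^11, 3110) = 3110

Answer: 200 400 800 1600 3110 3110 3110 3110 3110 3110 3110 3110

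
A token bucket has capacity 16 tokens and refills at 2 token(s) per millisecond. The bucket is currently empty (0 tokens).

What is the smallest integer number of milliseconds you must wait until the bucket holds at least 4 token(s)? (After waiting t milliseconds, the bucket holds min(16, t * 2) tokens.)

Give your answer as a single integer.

Answer: 2

Derivation:
Need t * 2 >= 4, so t >= 4/2.
Smallest integer t = ceil(4/2) = 2.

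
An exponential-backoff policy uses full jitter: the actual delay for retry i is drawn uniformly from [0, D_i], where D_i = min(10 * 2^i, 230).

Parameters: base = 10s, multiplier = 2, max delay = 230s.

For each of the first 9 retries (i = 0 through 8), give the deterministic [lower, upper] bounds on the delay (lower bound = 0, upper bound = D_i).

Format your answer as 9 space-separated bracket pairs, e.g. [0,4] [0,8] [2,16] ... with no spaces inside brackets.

Answer: [0,10] [0,20] [0,40] [0,80] [0,160] [0,230] [0,230] [0,230] [0,230]

Derivation:
Computing bounds per retry:
  i=0: D_i=min(10*2^0,230)=10, bounds=[0,10]
  i=1: D_i=min(10*2^1,230)=20, bounds=[0,20]
  i=2: D_i=min(10*2^2,230)=40, bounds=[0,40]
  i=3: D_i=min(10*2^3,230)=80, bounds=[0,80]
  i=4: D_i=min(10*2^4,230)=160, bounds=[0,160]
  i=5: D_i=min(10*2^5,230)=230, bounds=[0,230]
  i=6: D_i=min(10*2^6,230)=230, bounds=[0,230]
  i=7: D_i=min(10*2^7,230)=230, bounds=[0,230]
  i=8: D_i=min(10*2^8,230)=230, bounds=[0,230]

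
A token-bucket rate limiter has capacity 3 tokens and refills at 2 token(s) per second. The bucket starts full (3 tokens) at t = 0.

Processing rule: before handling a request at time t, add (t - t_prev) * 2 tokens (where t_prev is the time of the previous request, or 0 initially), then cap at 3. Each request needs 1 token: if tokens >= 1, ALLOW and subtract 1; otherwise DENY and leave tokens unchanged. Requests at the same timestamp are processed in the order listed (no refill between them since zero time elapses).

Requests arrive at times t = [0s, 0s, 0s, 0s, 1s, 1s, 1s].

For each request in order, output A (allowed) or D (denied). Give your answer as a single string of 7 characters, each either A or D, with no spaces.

Answer: AAADAAD

Derivation:
Simulating step by step:
  req#1 t=0s: ALLOW
  req#2 t=0s: ALLOW
  req#3 t=0s: ALLOW
  req#4 t=0s: DENY
  req#5 t=1s: ALLOW
  req#6 t=1s: ALLOW
  req#7 t=1s: DENY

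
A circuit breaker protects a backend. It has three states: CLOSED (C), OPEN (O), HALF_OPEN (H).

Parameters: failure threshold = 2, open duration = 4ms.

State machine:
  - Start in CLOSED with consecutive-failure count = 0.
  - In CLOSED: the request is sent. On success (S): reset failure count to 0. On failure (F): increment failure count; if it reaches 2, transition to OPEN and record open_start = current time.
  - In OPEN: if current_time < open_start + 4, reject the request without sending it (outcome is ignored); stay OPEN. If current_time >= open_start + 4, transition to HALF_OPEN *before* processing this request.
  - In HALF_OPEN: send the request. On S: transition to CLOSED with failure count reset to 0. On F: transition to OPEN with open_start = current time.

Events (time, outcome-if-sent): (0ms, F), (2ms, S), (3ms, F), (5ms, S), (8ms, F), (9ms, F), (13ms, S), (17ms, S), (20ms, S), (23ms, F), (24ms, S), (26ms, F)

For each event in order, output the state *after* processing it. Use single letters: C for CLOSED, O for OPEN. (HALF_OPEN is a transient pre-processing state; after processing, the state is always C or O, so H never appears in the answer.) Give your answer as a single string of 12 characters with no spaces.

State after each event:
  event#1 t=0ms outcome=F: state=CLOSED
  event#2 t=2ms outcome=S: state=CLOSED
  event#3 t=3ms outcome=F: state=CLOSED
  event#4 t=5ms outcome=S: state=CLOSED
  event#5 t=8ms outcome=F: state=CLOSED
  event#6 t=9ms outcome=F: state=OPEN
  event#7 t=13ms outcome=S: state=CLOSED
  event#8 t=17ms outcome=S: state=CLOSED
  event#9 t=20ms outcome=S: state=CLOSED
  event#10 t=23ms outcome=F: state=CLOSED
  event#11 t=24ms outcome=S: state=CLOSED
  event#12 t=26ms outcome=F: state=CLOSED

Answer: CCCCCOCCCCCC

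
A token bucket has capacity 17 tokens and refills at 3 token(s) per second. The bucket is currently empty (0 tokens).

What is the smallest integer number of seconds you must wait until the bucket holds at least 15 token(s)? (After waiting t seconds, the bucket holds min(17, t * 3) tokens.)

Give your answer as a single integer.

Answer: 5

Derivation:
Need t * 3 >= 15, so t >= 15/3.
Smallest integer t = ceil(15/3) = 5.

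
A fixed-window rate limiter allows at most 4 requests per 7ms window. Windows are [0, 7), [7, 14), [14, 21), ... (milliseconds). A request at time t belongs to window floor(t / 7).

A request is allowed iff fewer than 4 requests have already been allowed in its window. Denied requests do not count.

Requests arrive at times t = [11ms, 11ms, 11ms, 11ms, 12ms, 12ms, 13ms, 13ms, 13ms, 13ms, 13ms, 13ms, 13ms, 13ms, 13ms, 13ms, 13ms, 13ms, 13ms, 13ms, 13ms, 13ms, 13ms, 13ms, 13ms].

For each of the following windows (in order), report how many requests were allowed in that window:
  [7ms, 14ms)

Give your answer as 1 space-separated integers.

Answer: 4

Derivation:
Processing requests:
  req#1 t=11ms (window 1): ALLOW
  req#2 t=11ms (window 1): ALLOW
  req#3 t=11ms (window 1): ALLOW
  req#4 t=11ms (window 1): ALLOW
  req#5 t=12ms (window 1): DENY
  req#6 t=12ms (window 1): DENY
  req#7 t=13ms (window 1): DENY
  req#8 t=13ms (window 1): DENY
  req#9 t=13ms (window 1): DENY
  req#10 t=13ms (window 1): DENY
  req#11 t=13ms (window 1): DENY
  req#12 t=13ms (window 1): DENY
  req#13 t=13ms (window 1): DENY
  req#14 t=13ms (window 1): DENY
  req#15 t=13ms (window 1): DENY
  req#16 t=13ms (window 1): DENY
  req#17 t=13ms (window 1): DENY
  req#18 t=13ms (window 1): DENY
  req#19 t=13ms (window 1): DENY
  req#20 t=13ms (window 1): DENY
  req#21 t=13ms (window 1): DENY
  req#22 t=13ms (window 1): DENY
  req#23 t=13ms (window 1): DENY
  req#24 t=13ms (window 1): DENY
  req#25 t=13ms (window 1): DENY

Allowed counts by window: 4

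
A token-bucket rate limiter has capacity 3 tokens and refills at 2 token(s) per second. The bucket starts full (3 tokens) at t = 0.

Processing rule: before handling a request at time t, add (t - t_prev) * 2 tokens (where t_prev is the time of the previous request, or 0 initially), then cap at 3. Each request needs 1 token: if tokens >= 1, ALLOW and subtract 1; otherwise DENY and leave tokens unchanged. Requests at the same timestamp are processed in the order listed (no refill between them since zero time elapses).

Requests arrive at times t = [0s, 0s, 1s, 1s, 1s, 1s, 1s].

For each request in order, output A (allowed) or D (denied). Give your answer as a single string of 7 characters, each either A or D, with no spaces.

Simulating step by step:
  req#1 t=0s: ALLOW
  req#2 t=0s: ALLOW
  req#3 t=1s: ALLOW
  req#4 t=1s: ALLOW
  req#5 t=1s: ALLOW
  req#6 t=1s: DENY
  req#7 t=1s: DENY

Answer: AAAAADD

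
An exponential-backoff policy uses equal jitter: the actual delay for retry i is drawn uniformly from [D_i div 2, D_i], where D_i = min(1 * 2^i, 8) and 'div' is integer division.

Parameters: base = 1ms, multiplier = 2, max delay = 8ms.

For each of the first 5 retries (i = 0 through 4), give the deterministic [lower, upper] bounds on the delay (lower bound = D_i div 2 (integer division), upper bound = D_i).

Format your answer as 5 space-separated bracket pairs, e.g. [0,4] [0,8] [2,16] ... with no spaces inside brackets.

Computing bounds per retry:
  i=0: D_i=min(1*2^0,8)=1, bounds=[0,1]
  i=1: D_i=min(1*2^1,8)=2, bounds=[1,2]
  i=2: D_i=min(1*2^2,8)=4, bounds=[2,4]
  i=3: D_i=min(1*2^3,8)=8, bounds=[4,8]
  i=4: D_i=min(1*2^4,8)=8, bounds=[4,8]

Answer: [0,1] [1,2] [2,4] [4,8] [4,8]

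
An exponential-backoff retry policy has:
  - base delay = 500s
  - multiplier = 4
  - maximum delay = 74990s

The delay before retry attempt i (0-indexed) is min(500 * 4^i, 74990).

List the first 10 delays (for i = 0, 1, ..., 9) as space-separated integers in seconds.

Answer: 500 2000 8000 32000 74990 74990 74990 74990 74990 74990

Derivation:
Computing each delay:
  i=0: min(500*4^0, 74990) = 500
  i=1: min(500*4^1, 74990) = 2000
  i=2: min(500*4^2, 74990) = 8000
  i=3: min(500*4^3, 74990) = 32000
  i=4: min(500*4^4, 74990) = 74990
  i=5: min(500*4^5, 74990) = 74990
  i=6: min(500*4^6, 74990) = 74990
  i=7: min(500*4^7, 74990) = 74990
  i=8: min(500*4^8, 74990) = 74990
  i=9: min(500*4^9, 74990) = 74990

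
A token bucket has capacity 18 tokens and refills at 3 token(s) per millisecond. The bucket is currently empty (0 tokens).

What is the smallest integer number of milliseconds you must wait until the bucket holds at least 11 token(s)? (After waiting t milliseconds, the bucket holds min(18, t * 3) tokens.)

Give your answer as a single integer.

Need t * 3 >= 11, so t >= 11/3.
Smallest integer t = ceil(11/3) = 4.

Answer: 4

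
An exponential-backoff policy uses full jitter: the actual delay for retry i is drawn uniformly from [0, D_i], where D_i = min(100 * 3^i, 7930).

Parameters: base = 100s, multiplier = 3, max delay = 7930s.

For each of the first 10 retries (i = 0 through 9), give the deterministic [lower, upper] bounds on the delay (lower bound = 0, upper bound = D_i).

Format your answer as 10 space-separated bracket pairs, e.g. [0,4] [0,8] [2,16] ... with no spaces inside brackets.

Answer: [0,100] [0,300] [0,900] [0,2700] [0,7930] [0,7930] [0,7930] [0,7930] [0,7930] [0,7930]

Derivation:
Computing bounds per retry:
  i=0: D_i=min(100*3^0,7930)=100, bounds=[0,100]
  i=1: D_i=min(100*3^1,7930)=300, bounds=[0,300]
  i=2: D_i=min(100*3^2,7930)=900, bounds=[0,900]
  i=3: D_i=min(100*3^3,7930)=2700, bounds=[0,2700]
  i=4: D_i=min(100*3^4,7930)=7930, bounds=[0,7930]
  i=5: D_i=min(100*3^5,7930)=7930, bounds=[0,7930]
  i=6: D_i=min(100*3^6,7930)=7930, bounds=[0,7930]
  i=7: D_i=min(100*3^7,7930)=7930, bounds=[0,7930]
  i=8: D_i=min(100*3^8,7930)=7930, bounds=[0,7930]
  i=9: D_i=min(100*3^9,7930)=7930, bounds=[0,7930]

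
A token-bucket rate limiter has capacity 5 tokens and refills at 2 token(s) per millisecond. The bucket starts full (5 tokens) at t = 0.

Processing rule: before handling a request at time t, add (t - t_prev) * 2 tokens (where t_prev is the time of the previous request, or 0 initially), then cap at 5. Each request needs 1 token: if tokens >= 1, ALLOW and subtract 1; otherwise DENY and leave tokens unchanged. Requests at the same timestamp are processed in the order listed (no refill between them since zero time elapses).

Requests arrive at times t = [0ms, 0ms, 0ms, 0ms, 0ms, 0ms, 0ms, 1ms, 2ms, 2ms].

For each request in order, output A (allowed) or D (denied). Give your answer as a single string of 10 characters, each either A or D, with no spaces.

Simulating step by step:
  req#1 t=0ms: ALLOW
  req#2 t=0ms: ALLOW
  req#3 t=0ms: ALLOW
  req#4 t=0ms: ALLOW
  req#5 t=0ms: ALLOW
  req#6 t=0ms: DENY
  req#7 t=0ms: DENY
  req#8 t=1ms: ALLOW
  req#9 t=2ms: ALLOW
  req#10 t=2ms: ALLOW

Answer: AAAAADDAAA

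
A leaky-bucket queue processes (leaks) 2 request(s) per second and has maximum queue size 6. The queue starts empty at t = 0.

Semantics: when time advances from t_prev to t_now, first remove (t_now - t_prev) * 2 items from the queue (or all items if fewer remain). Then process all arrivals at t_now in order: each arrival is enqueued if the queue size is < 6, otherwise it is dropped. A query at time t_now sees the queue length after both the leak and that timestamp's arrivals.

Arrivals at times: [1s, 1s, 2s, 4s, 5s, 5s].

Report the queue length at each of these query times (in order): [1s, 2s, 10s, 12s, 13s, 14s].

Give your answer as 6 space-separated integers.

Queue lengths at query times:
  query t=1s: backlog = 2
  query t=2s: backlog = 1
  query t=10s: backlog = 0
  query t=12s: backlog = 0
  query t=13s: backlog = 0
  query t=14s: backlog = 0

Answer: 2 1 0 0 0 0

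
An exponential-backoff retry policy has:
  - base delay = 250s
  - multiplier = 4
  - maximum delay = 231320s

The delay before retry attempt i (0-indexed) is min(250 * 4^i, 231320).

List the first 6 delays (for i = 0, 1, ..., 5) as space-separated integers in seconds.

Computing each delay:
  i=0: min(250*4^0, 231320) = 250
  i=1: min(250*4^1, 231320) = 1000
  i=2: min(250*4^2, 231320) = 4000
  i=3: min(250*4^3, 231320) = 16000
  i=4: min(250*4^4, 231320) = 64000
  i=5: min(250*4^5, 231320) = 231320

Answer: 250 1000 4000 16000 64000 231320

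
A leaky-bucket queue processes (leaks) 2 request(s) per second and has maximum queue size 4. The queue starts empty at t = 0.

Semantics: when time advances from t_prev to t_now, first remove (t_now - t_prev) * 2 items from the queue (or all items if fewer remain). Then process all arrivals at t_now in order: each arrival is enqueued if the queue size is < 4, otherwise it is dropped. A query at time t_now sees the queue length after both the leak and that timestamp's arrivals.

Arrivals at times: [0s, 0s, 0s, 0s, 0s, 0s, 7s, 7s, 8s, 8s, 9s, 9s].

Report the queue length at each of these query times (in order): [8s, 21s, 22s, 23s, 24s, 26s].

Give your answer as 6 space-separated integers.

Queue lengths at query times:
  query t=8s: backlog = 2
  query t=21s: backlog = 0
  query t=22s: backlog = 0
  query t=23s: backlog = 0
  query t=24s: backlog = 0
  query t=26s: backlog = 0

Answer: 2 0 0 0 0 0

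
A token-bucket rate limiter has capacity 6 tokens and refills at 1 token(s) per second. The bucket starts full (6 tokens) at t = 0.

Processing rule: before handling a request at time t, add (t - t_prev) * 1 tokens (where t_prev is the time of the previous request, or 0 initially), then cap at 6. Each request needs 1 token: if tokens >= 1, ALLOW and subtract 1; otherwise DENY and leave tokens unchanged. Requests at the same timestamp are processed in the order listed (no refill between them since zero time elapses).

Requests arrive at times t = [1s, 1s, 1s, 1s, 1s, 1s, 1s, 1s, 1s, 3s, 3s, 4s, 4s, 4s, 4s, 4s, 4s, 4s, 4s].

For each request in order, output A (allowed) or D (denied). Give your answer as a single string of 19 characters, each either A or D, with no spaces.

Answer: AAAAAADDDAAADDDDDDD

Derivation:
Simulating step by step:
  req#1 t=1s: ALLOW
  req#2 t=1s: ALLOW
  req#3 t=1s: ALLOW
  req#4 t=1s: ALLOW
  req#5 t=1s: ALLOW
  req#6 t=1s: ALLOW
  req#7 t=1s: DENY
  req#8 t=1s: DENY
  req#9 t=1s: DENY
  req#10 t=3s: ALLOW
  req#11 t=3s: ALLOW
  req#12 t=4s: ALLOW
  req#13 t=4s: DENY
  req#14 t=4s: DENY
  req#15 t=4s: DENY
  req#16 t=4s: DENY
  req#17 t=4s: DENY
  req#18 t=4s: DENY
  req#19 t=4s: DENY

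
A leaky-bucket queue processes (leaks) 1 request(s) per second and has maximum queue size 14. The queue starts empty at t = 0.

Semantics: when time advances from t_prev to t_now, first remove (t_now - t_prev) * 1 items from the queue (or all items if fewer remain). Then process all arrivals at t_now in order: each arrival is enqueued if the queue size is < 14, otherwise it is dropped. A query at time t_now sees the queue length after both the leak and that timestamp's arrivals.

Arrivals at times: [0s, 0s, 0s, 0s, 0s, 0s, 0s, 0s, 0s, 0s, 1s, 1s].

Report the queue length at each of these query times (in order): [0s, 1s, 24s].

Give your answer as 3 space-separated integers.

Answer: 10 11 0

Derivation:
Queue lengths at query times:
  query t=0s: backlog = 10
  query t=1s: backlog = 11
  query t=24s: backlog = 0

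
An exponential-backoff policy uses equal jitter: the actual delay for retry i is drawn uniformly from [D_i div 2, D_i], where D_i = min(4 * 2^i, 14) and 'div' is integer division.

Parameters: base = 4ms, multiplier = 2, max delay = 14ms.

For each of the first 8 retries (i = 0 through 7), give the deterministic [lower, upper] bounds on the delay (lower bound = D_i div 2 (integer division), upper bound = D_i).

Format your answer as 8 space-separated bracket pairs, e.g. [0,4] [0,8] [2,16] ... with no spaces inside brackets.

Computing bounds per retry:
  i=0: D_i=min(4*2^0,14)=4, bounds=[2,4]
  i=1: D_i=min(4*2^1,14)=8, bounds=[4,8]
  i=2: D_i=min(4*2^2,14)=14, bounds=[7,14]
  i=3: D_i=min(4*2^3,14)=14, bounds=[7,14]
  i=4: D_i=min(4*2^4,14)=14, bounds=[7,14]
  i=5: D_i=min(4*2^5,14)=14, bounds=[7,14]
  i=6: D_i=min(4*2^6,14)=14, bounds=[7,14]
  i=7: D_i=min(4*2^7,14)=14, bounds=[7,14]

Answer: [2,4] [4,8] [7,14] [7,14] [7,14] [7,14] [7,14] [7,14]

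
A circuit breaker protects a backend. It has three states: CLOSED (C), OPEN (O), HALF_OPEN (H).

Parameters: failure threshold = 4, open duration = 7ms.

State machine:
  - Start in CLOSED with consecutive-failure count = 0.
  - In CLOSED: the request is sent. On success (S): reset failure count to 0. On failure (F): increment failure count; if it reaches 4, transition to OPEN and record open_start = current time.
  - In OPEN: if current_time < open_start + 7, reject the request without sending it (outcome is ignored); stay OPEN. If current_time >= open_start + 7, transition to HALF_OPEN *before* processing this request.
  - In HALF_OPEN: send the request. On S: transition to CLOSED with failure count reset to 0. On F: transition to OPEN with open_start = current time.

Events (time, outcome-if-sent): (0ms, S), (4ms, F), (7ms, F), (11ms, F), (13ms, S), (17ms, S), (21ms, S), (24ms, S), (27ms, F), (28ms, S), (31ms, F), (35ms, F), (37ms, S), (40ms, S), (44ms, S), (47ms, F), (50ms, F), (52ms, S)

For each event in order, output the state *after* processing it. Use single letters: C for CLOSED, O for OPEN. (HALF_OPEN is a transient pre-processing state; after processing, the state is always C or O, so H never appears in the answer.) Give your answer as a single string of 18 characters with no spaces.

State after each event:
  event#1 t=0ms outcome=S: state=CLOSED
  event#2 t=4ms outcome=F: state=CLOSED
  event#3 t=7ms outcome=F: state=CLOSED
  event#4 t=11ms outcome=F: state=CLOSED
  event#5 t=13ms outcome=S: state=CLOSED
  event#6 t=17ms outcome=S: state=CLOSED
  event#7 t=21ms outcome=S: state=CLOSED
  event#8 t=24ms outcome=S: state=CLOSED
  event#9 t=27ms outcome=F: state=CLOSED
  event#10 t=28ms outcome=S: state=CLOSED
  event#11 t=31ms outcome=F: state=CLOSED
  event#12 t=35ms outcome=F: state=CLOSED
  event#13 t=37ms outcome=S: state=CLOSED
  event#14 t=40ms outcome=S: state=CLOSED
  event#15 t=44ms outcome=S: state=CLOSED
  event#16 t=47ms outcome=F: state=CLOSED
  event#17 t=50ms outcome=F: state=CLOSED
  event#18 t=52ms outcome=S: state=CLOSED

Answer: CCCCCCCCCCCCCCCCCC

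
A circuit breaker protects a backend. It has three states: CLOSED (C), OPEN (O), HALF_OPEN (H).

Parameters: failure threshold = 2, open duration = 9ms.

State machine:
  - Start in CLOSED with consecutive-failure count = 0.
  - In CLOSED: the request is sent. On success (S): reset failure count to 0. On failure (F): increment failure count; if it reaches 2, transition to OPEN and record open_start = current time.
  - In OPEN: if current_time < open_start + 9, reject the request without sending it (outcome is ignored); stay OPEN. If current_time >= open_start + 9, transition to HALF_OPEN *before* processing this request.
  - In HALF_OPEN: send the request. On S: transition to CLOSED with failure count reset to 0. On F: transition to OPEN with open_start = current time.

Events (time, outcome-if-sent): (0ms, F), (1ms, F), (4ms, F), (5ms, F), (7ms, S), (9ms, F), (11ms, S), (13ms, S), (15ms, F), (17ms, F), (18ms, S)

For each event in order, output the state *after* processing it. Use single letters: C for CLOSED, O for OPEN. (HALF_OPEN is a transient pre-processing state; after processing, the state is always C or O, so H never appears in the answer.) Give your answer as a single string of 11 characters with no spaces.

Answer: COOOOOCCCOO

Derivation:
State after each event:
  event#1 t=0ms outcome=F: state=CLOSED
  event#2 t=1ms outcome=F: state=OPEN
  event#3 t=4ms outcome=F: state=OPEN
  event#4 t=5ms outcome=F: state=OPEN
  event#5 t=7ms outcome=S: state=OPEN
  event#6 t=9ms outcome=F: state=OPEN
  event#7 t=11ms outcome=S: state=CLOSED
  event#8 t=13ms outcome=S: state=CLOSED
  event#9 t=15ms outcome=F: state=CLOSED
  event#10 t=17ms outcome=F: state=OPEN
  event#11 t=18ms outcome=S: state=OPEN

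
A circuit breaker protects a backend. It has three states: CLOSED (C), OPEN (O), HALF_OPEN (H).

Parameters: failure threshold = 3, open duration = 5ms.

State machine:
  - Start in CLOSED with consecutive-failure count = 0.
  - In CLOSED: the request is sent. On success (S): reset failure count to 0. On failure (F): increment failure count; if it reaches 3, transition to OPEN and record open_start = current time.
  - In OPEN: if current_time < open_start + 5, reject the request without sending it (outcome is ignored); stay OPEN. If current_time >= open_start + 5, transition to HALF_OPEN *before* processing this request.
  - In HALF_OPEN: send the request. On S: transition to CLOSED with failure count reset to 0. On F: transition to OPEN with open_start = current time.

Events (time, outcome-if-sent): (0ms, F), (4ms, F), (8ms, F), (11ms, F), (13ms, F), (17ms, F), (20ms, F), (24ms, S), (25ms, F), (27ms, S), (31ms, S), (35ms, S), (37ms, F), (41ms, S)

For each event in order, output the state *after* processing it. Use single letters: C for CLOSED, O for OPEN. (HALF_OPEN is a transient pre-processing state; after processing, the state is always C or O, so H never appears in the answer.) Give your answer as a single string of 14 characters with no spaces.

Answer: CCOOOOOOOOCCCC

Derivation:
State after each event:
  event#1 t=0ms outcome=F: state=CLOSED
  event#2 t=4ms outcome=F: state=CLOSED
  event#3 t=8ms outcome=F: state=OPEN
  event#4 t=11ms outcome=F: state=OPEN
  event#5 t=13ms outcome=F: state=OPEN
  event#6 t=17ms outcome=F: state=OPEN
  event#7 t=20ms outcome=F: state=OPEN
  event#8 t=24ms outcome=S: state=OPEN
  event#9 t=25ms outcome=F: state=OPEN
  event#10 t=27ms outcome=S: state=OPEN
  event#11 t=31ms outcome=S: state=CLOSED
  event#12 t=35ms outcome=S: state=CLOSED
  event#13 t=37ms outcome=F: state=CLOSED
  event#14 t=41ms outcome=S: state=CLOSED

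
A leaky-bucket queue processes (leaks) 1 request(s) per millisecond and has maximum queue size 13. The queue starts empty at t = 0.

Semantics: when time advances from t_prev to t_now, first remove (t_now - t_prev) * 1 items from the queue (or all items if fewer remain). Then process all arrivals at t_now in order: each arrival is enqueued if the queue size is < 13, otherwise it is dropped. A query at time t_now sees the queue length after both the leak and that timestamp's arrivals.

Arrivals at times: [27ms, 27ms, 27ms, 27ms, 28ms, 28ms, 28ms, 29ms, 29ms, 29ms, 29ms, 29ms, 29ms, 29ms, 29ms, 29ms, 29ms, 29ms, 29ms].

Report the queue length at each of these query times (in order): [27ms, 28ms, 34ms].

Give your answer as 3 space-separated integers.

Queue lengths at query times:
  query t=27ms: backlog = 4
  query t=28ms: backlog = 6
  query t=34ms: backlog = 8

Answer: 4 6 8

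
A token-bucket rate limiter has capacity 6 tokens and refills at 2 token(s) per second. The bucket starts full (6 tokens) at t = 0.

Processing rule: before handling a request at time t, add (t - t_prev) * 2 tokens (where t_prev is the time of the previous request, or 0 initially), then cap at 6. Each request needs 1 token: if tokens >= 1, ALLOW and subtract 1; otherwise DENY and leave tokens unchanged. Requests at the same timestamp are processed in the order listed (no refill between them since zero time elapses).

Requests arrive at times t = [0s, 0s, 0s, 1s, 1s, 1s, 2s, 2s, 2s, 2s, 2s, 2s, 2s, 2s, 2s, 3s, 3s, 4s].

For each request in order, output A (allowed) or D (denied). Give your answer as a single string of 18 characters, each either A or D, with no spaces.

Answer: AAAAAAAAAADDDDDAAA

Derivation:
Simulating step by step:
  req#1 t=0s: ALLOW
  req#2 t=0s: ALLOW
  req#3 t=0s: ALLOW
  req#4 t=1s: ALLOW
  req#5 t=1s: ALLOW
  req#6 t=1s: ALLOW
  req#7 t=2s: ALLOW
  req#8 t=2s: ALLOW
  req#9 t=2s: ALLOW
  req#10 t=2s: ALLOW
  req#11 t=2s: DENY
  req#12 t=2s: DENY
  req#13 t=2s: DENY
  req#14 t=2s: DENY
  req#15 t=2s: DENY
  req#16 t=3s: ALLOW
  req#17 t=3s: ALLOW
  req#18 t=4s: ALLOW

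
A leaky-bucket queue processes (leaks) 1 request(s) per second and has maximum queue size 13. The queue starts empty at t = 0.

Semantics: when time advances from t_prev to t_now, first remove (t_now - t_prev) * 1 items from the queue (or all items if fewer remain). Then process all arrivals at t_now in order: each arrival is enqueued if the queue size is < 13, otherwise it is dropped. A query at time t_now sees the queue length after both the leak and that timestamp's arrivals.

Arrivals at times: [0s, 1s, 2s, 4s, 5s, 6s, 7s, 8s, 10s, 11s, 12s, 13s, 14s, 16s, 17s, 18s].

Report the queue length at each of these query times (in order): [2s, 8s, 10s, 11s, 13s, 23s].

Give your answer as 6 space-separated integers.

Answer: 1 1 1 1 1 0

Derivation:
Queue lengths at query times:
  query t=2s: backlog = 1
  query t=8s: backlog = 1
  query t=10s: backlog = 1
  query t=11s: backlog = 1
  query t=13s: backlog = 1
  query t=23s: backlog = 0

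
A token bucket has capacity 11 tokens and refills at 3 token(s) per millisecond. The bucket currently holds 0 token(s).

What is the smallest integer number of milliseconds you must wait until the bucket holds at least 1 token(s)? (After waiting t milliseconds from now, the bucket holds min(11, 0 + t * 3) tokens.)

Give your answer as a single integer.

Need 0 + t * 3 >= 1, so t >= 1/3.
Smallest integer t = ceil(1/3) = 1.

Answer: 1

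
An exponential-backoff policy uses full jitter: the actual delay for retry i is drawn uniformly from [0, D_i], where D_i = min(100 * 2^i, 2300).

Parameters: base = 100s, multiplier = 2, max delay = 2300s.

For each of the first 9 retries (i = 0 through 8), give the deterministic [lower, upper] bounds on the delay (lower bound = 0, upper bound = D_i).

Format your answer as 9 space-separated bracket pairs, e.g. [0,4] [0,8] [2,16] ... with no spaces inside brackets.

Answer: [0,100] [0,200] [0,400] [0,800] [0,1600] [0,2300] [0,2300] [0,2300] [0,2300]

Derivation:
Computing bounds per retry:
  i=0: D_i=min(100*2^0,2300)=100, bounds=[0,100]
  i=1: D_i=min(100*2^1,2300)=200, bounds=[0,200]
  i=2: D_i=min(100*2^2,2300)=400, bounds=[0,400]
  i=3: D_i=min(100*2^3,2300)=800, bounds=[0,800]
  i=4: D_i=min(100*2^4,2300)=1600, bounds=[0,1600]
  i=5: D_i=min(100*2^5,2300)=2300, bounds=[0,2300]
  i=6: D_i=min(100*2^6,2300)=2300, bounds=[0,2300]
  i=7: D_i=min(100*2^7,2300)=2300, bounds=[0,2300]
  i=8: D_i=min(100*2^8,2300)=2300, bounds=[0,2300]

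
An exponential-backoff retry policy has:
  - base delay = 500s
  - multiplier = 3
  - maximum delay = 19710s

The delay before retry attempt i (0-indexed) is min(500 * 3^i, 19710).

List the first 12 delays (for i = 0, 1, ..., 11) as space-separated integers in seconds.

Computing each delay:
  i=0: min(500*3^0, 19710) = 500
  i=1: min(500*3^1, 19710) = 1500
  i=2: min(500*3^2, 19710) = 4500
  i=3: min(500*3^3, 19710) = 13500
  i=4: min(500*3^4, 19710) = 19710
  i=5: min(500*3^5, 19710) = 19710
  i=6: min(500*3^6, 19710) = 19710
  i=7: min(500*3^7, 19710) = 19710
  i=8: min(500*3^8, 19710) = 19710
  i=9: min(500*3^9, 19710) = 19710
  i=10: min(500*3^10, 19710) = 19710
  i=11: min(500*3^11, 19710) = 19710

Answer: 500 1500 4500 13500 19710 19710 19710 19710 19710 19710 19710 19710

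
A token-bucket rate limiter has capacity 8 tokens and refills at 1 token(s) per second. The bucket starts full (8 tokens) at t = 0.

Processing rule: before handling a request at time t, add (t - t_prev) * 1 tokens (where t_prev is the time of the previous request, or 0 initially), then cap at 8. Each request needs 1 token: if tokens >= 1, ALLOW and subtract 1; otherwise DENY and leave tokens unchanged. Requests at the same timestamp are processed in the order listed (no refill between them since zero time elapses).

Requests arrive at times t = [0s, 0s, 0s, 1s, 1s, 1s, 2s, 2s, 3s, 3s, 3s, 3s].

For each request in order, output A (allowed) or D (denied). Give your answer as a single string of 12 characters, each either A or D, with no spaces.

Simulating step by step:
  req#1 t=0s: ALLOW
  req#2 t=0s: ALLOW
  req#3 t=0s: ALLOW
  req#4 t=1s: ALLOW
  req#5 t=1s: ALLOW
  req#6 t=1s: ALLOW
  req#7 t=2s: ALLOW
  req#8 t=2s: ALLOW
  req#9 t=3s: ALLOW
  req#10 t=3s: ALLOW
  req#11 t=3s: ALLOW
  req#12 t=3s: DENY

Answer: AAAAAAAAAAAD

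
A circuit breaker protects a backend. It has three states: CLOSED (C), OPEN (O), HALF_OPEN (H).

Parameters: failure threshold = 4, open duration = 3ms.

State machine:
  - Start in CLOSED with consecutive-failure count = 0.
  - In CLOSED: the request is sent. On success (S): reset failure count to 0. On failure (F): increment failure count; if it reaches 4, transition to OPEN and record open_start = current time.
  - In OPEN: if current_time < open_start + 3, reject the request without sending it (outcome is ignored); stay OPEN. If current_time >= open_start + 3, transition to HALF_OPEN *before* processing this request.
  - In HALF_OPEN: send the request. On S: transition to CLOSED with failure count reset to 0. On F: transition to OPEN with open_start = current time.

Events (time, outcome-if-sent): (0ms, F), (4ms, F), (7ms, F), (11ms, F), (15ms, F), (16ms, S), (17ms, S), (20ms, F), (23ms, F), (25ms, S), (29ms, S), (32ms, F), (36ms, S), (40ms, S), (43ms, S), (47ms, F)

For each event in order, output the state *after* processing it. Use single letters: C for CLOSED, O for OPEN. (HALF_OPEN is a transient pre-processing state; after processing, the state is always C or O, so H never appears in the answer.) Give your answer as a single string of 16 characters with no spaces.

Answer: CCCOOOOOOOCCCCCC

Derivation:
State after each event:
  event#1 t=0ms outcome=F: state=CLOSED
  event#2 t=4ms outcome=F: state=CLOSED
  event#3 t=7ms outcome=F: state=CLOSED
  event#4 t=11ms outcome=F: state=OPEN
  event#5 t=15ms outcome=F: state=OPEN
  event#6 t=16ms outcome=S: state=OPEN
  event#7 t=17ms outcome=S: state=OPEN
  event#8 t=20ms outcome=F: state=OPEN
  event#9 t=23ms outcome=F: state=OPEN
  event#10 t=25ms outcome=S: state=OPEN
  event#11 t=29ms outcome=S: state=CLOSED
  event#12 t=32ms outcome=F: state=CLOSED
  event#13 t=36ms outcome=S: state=CLOSED
  event#14 t=40ms outcome=S: state=CLOSED
  event#15 t=43ms outcome=S: state=CLOSED
  event#16 t=47ms outcome=F: state=CLOSED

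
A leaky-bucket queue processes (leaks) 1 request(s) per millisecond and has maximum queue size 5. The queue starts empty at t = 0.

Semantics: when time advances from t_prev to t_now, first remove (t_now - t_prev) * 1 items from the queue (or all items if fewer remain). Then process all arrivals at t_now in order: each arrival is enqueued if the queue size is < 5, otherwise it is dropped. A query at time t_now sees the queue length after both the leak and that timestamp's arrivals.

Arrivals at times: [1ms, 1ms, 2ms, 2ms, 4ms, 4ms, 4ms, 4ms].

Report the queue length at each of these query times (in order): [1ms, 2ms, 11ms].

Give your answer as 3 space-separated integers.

Answer: 2 3 0

Derivation:
Queue lengths at query times:
  query t=1ms: backlog = 2
  query t=2ms: backlog = 3
  query t=11ms: backlog = 0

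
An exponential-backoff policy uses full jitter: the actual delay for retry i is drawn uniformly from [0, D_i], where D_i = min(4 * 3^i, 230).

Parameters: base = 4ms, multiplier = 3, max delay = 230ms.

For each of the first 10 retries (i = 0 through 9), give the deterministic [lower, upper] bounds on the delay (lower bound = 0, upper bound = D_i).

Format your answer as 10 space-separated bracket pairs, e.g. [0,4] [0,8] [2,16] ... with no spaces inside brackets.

Computing bounds per retry:
  i=0: D_i=min(4*3^0,230)=4, bounds=[0,4]
  i=1: D_i=min(4*3^1,230)=12, bounds=[0,12]
  i=2: D_i=min(4*3^2,230)=36, bounds=[0,36]
  i=3: D_i=min(4*3^3,230)=108, bounds=[0,108]
  i=4: D_i=min(4*3^4,230)=230, bounds=[0,230]
  i=5: D_i=min(4*3^5,230)=230, bounds=[0,230]
  i=6: D_i=min(4*3^6,230)=230, bounds=[0,230]
  i=7: D_i=min(4*3^7,230)=230, bounds=[0,230]
  i=8: D_i=min(4*3^8,230)=230, bounds=[0,230]
  i=9: D_i=min(4*3^9,230)=230, bounds=[0,230]

Answer: [0,4] [0,12] [0,36] [0,108] [0,230] [0,230] [0,230] [0,230] [0,230] [0,230]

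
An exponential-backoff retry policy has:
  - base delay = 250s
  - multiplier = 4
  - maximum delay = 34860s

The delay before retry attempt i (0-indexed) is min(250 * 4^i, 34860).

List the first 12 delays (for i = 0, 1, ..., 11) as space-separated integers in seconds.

Computing each delay:
  i=0: min(250*4^0, 34860) = 250
  i=1: min(250*4^1, 34860) = 1000
  i=2: min(250*4^2, 34860) = 4000
  i=3: min(250*4^3, 34860) = 16000
  i=4: min(250*4^4, 34860) = 34860
  i=5: min(250*4^5, 34860) = 34860
  i=6: min(250*4^6, 34860) = 34860
  i=7: min(250*4^7, 34860) = 34860
  i=8: min(250*4^8, 34860) = 34860
  i=9: min(250*4^9, 34860) = 34860
  i=10: min(250*4^10, 34860) = 34860
  i=11: min(250*4^11, 34860) = 34860

Answer: 250 1000 4000 16000 34860 34860 34860 34860 34860 34860 34860 34860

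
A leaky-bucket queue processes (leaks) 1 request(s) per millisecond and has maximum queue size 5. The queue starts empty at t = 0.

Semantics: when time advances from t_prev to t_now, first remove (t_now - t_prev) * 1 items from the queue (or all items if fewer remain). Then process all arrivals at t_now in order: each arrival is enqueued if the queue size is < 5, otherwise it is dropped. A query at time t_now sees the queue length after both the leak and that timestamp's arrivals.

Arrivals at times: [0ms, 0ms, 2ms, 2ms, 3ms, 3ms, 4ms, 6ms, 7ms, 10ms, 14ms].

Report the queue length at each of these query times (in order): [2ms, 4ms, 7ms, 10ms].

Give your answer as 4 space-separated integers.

Answer: 2 3 2 1

Derivation:
Queue lengths at query times:
  query t=2ms: backlog = 2
  query t=4ms: backlog = 3
  query t=7ms: backlog = 2
  query t=10ms: backlog = 1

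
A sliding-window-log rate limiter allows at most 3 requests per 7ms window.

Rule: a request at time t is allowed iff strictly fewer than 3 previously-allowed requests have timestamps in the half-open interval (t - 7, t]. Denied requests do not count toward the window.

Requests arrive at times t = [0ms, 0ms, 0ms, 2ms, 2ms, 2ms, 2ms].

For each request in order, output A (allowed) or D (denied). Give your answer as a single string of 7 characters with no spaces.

Tracking allowed requests in the window:
  req#1 t=0ms: ALLOW
  req#2 t=0ms: ALLOW
  req#3 t=0ms: ALLOW
  req#4 t=2ms: DENY
  req#5 t=2ms: DENY
  req#6 t=2ms: DENY
  req#7 t=2ms: DENY

Answer: AAADDDD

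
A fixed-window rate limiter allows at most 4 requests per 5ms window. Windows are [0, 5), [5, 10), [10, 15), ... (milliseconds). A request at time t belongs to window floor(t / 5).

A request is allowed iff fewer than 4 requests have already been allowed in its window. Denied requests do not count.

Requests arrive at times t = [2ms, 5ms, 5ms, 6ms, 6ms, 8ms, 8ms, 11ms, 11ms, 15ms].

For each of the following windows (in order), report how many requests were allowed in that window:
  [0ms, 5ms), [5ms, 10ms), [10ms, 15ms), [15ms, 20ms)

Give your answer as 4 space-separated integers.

Answer: 1 4 2 1

Derivation:
Processing requests:
  req#1 t=2ms (window 0): ALLOW
  req#2 t=5ms (window 1): ALLOW
  req#3 t=5ms (window 1): ALLOW
  req#4 t=6ms (window 1): ALLOW
  req#5 t=6ms (window 1): ALLOW
  req#6 t=8ms (window 1): DENY
  req#7 t=8ms (window 1): DENY
  req#8 t=11ms (window 2): ALLOW
  req#9 t=11ms (window 2): ALLOW
  req#10 t=15ms (window 3): ALLOW

Allowed counts by window: 1 4 2 1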